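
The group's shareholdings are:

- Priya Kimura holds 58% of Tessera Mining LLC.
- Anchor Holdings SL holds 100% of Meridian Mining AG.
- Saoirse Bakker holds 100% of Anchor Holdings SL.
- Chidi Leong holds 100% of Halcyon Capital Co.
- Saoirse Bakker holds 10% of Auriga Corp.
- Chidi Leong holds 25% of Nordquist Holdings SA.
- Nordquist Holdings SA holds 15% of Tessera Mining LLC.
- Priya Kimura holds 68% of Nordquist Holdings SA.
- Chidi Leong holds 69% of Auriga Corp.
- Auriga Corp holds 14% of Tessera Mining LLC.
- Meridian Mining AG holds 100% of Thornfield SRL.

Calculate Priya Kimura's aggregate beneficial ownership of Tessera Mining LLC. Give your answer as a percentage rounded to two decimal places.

68.20%

Priya reaches Tessera along 2 paths.
Direct stake: 58% = 58%.
Via Nordquist: 68% × 15% = 10.2%.
Total: 58% + 10.2% = 68.2%.
Rounded: 68.20%.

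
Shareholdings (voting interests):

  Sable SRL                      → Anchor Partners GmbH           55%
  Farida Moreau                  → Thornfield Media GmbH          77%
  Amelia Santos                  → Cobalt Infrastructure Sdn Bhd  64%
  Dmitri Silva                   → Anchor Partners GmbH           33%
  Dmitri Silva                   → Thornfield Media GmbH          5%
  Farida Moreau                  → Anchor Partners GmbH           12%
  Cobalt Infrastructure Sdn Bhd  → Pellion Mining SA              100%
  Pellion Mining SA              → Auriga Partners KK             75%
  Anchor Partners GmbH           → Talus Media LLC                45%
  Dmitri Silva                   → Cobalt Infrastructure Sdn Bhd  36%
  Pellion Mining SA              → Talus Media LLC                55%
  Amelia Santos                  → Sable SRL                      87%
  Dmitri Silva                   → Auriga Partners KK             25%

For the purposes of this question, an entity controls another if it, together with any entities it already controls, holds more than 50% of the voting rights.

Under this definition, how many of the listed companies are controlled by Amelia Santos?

Amelia holds 87% of Sable, so Amelia controls Sable.
Amelia holds 64% of Cobalt, so Amelia controls Cobalt.
Cobalt holds 100% of Pellion, so Amelia controls Pellion.
Sable holds 55% of Anchor, so Amelia controls Anchor.
Pellion and Anchor together hold 55% + 45% = 100% of Talus, so Amelia controls Talus.
Pellion holds 75% of Auriga, so Amelia controls Auriga.
No other company's threshold is met.
Amelia controls 6 companies.

6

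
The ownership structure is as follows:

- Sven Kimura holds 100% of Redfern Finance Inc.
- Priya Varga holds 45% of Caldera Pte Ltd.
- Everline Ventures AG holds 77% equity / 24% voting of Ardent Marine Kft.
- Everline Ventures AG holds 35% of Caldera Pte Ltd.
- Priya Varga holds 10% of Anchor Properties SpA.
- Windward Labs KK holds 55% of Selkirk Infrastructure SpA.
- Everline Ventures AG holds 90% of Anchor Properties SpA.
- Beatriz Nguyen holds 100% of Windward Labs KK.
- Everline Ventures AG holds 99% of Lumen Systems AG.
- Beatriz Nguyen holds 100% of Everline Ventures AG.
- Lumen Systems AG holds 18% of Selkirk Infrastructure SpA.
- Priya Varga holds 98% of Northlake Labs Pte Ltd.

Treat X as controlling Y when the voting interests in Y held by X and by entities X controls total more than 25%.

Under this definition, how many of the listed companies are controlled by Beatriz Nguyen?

Beatriz holds 100% of Everline, so Beatriz controls Everline.
Beatriz holds 100% of Windward, so Beatriz controls Windward.
Everline holds 99% of Lumen, so Beatriz controls Lumen.
Everline holds 35% of Caldera, so Beatriz controls Caldera.
Everline holds 90% of Anchor, so Beatriz controls Anchor.
Lumen and Windward together hold 18% + 55% = 73% of Selkirk, so Beatriz controls Selkirk.
No other company's threshold is met.
Beatriz controls 6 companies.

6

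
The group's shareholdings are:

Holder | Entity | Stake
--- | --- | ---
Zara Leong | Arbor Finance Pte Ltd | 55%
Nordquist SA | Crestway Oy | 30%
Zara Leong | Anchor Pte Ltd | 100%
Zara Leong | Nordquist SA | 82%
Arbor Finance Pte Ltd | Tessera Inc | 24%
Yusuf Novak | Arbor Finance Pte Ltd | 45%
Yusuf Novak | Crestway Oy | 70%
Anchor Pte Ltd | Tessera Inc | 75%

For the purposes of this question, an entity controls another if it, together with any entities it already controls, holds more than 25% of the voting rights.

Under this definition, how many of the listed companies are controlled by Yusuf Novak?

2

Yusuf holds 45% of Arbor, so Yusuf controls Arbor.
Yusuf holds 70% of Crestway, so Yusuf controls Crestway.
No other company's threshold is met.
Yusuf controls 2 companies.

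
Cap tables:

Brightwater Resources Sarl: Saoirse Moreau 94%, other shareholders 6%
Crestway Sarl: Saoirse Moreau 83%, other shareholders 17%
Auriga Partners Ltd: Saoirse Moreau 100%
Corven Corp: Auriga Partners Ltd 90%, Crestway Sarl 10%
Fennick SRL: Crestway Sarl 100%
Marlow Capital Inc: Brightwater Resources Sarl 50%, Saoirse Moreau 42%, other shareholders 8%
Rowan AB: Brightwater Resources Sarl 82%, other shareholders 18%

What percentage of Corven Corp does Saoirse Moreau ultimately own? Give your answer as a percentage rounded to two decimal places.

98.30%

Saoirse reaches Corven along 2 paths.
Via Auriga: 100% × 90% = 90%.
Via Crestway: 83% × 10% = 8.3%.
Total: 90% + 8.3% = 98.3%.
Rounded: 98.30%.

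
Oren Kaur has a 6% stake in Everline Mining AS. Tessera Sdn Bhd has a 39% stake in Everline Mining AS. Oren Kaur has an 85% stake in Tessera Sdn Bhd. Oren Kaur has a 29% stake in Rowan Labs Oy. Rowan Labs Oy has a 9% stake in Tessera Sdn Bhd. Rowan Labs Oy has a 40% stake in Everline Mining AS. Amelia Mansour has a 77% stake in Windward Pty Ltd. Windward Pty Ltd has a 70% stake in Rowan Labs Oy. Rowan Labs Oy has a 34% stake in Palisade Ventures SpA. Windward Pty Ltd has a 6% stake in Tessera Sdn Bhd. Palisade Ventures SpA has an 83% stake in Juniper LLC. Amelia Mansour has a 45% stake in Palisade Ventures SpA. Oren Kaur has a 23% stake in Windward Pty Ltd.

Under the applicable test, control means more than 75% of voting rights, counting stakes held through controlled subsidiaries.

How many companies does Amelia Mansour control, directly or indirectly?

Amelia holds 77% of Windward, so Amelia controls Windward.
No other company's threshold is met.
Amelia controls 1 company.

1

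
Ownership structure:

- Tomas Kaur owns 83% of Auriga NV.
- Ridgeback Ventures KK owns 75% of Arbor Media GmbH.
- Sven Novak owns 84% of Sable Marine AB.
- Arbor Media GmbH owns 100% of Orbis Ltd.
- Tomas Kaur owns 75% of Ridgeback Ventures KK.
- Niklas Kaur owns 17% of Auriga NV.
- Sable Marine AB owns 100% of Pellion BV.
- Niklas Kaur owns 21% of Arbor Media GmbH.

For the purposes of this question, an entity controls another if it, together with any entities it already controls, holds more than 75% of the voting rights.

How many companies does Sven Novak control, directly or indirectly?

Sven holds 84% of Sable, so Sven controls Sable.
Sable holds 100% of Pellion, so Sven controls Pellion.
No other company's threshold is met.
Sven controls 2 companies.

2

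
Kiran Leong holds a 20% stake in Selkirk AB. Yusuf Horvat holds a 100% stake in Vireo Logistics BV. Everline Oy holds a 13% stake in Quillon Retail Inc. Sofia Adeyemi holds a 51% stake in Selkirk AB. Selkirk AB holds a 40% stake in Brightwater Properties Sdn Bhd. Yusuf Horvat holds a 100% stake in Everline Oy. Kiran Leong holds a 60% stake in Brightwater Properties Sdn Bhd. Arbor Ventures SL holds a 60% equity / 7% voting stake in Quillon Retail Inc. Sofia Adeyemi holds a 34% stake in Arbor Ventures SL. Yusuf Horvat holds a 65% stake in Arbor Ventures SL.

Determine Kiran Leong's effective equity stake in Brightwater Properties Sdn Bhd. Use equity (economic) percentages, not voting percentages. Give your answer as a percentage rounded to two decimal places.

Kiran reaches Brightwater along 2 paths.
Via Selkirk: 20% × 40% = 8%.
Direct stake: 60% = 60%.
Total: 8% + 60% = 68%.
Rounded: 68.00%.

68.00%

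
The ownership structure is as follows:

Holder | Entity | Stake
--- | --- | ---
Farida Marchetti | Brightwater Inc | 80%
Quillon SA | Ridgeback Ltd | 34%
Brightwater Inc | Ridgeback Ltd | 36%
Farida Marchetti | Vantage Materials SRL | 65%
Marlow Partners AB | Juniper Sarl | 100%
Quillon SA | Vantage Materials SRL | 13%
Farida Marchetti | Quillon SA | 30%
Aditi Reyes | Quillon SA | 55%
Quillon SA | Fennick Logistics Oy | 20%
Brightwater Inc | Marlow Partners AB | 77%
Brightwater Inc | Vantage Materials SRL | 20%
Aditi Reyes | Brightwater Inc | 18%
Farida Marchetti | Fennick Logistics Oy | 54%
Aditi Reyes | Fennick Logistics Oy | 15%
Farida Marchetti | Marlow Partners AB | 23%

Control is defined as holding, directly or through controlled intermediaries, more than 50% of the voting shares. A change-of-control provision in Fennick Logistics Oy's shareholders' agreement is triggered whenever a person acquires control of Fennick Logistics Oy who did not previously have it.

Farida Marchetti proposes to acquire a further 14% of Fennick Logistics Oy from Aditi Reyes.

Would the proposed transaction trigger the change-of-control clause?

The purchase adds only to Farida's holdings (Aditi's stake shrinks), so Farida is the only person who could newly come to control Fennick.
Farida holds 54% of Fennick, so Farida controls Fennick.
So Farida already controls Fennick before the transaction.
After the purchase, Farida's direct stake in Fennick rises to 54% + 14% = 68%, and Aditi's stake falls to 1%.
Farida controlled Fennick already, so this is not a new person acquiring control; every other person's position is unchanged or reduced.
No new person acquires control, so the clause is not triggered.

No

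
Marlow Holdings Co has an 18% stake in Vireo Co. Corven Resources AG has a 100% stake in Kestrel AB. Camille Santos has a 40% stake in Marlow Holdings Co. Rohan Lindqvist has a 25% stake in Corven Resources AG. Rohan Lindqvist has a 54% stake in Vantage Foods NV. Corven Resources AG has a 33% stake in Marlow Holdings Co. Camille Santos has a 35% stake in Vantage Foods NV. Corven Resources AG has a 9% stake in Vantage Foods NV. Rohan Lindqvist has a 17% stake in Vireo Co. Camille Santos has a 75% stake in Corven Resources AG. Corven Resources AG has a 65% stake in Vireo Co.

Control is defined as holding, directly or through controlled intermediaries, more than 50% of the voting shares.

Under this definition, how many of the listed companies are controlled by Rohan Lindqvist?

1

Rohan holds 54% of Vantage, so Rohan controls Vantage.
No other company's threshold is met.
Rohan controls 1 company.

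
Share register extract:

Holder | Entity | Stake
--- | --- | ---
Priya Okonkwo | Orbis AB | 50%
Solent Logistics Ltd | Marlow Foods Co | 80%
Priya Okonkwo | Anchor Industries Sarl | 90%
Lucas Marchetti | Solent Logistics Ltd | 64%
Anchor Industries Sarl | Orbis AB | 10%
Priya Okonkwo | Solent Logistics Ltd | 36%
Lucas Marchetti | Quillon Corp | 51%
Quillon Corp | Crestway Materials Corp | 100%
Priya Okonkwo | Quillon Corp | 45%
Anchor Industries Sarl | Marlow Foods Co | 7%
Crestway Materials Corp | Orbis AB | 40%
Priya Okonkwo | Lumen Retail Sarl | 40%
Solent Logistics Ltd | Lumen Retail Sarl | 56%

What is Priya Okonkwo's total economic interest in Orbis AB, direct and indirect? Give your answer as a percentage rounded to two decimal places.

77.00%

Priya reaches Orbis along 3 paths.
Via Anchor: 90% × 10% = 9%.
Via Quillon → Crestway: 45% × 100% × 40% = 18%.
Direct stake: 50% = 50%.
Total: 9% + 18% + 50% = 77%.
Rounded: 77.00%.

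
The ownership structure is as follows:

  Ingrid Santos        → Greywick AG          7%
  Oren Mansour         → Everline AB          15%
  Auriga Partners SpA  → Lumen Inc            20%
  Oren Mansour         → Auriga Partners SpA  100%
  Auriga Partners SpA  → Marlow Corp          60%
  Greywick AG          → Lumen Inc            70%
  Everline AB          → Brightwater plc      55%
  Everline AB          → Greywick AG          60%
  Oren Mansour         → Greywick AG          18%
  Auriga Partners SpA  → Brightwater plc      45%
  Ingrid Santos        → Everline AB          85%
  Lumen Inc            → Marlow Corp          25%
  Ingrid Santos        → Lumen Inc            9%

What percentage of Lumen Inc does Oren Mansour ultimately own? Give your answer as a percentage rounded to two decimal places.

Oren reaches Lumen along 3 paths.
Via Auriga: 100% × 20% = 20%.
Via Greywick: 18% × 70% = 12.6%.
Via Everline → Greywick: 15% × 60% × 70% = 6.3%.
Total: 20% + 12.6% + 6.3% = 38.9%.
Rounded: 38.90%.

38.90%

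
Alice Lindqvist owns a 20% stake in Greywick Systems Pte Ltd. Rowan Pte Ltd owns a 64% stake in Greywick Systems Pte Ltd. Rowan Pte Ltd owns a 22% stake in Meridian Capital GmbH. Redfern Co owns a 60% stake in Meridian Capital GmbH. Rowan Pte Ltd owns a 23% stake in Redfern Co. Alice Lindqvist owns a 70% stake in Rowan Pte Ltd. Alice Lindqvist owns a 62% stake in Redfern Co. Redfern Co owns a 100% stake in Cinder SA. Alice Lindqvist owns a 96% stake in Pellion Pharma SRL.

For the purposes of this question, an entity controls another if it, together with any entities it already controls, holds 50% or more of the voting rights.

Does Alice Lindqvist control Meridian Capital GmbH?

Alice holds 70% of Rowan, so Alice controls Rowan.
Alice and Rowan together hold 62% + 23% = 85% of Redfern, so Alice controls Redfern.
Rowan and Redfern together hold 22% + 60% = 82% of Meridian, so Alice controls Meridian.

Yes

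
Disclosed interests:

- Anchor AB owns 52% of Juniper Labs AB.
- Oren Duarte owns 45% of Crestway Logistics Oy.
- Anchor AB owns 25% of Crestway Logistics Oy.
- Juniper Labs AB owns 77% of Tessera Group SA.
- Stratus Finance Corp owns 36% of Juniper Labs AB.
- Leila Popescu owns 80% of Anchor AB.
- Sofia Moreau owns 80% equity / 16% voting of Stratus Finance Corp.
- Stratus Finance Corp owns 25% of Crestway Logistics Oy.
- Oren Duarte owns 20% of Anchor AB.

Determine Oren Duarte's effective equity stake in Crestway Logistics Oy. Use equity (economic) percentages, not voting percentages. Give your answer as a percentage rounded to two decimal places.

Oren reaches Crestway along 2 paths.
Direct stake: 45% = 45%.
Via Anchor: 20% × 25% = 5%.
Total: 45% + 5% = 50%.
Rounded: 50.00%.

50.00%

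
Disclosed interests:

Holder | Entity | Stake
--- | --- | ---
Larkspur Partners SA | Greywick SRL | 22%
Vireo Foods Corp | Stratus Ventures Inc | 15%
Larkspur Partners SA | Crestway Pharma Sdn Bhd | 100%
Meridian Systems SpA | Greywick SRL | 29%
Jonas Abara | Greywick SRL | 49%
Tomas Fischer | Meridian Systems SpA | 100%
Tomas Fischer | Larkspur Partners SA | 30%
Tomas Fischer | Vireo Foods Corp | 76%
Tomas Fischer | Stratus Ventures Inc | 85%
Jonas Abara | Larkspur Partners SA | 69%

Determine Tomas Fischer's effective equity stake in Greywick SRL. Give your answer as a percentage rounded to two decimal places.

Tomas reaches Greywick along 2 paths.
Via Larkspur: 30% × 22% = 6.6%.
Via Meridian: 100% × 29% = 29%.
Total: 6.6% + 29% = 35.6%.
Rounded: 35.60%.

35.60%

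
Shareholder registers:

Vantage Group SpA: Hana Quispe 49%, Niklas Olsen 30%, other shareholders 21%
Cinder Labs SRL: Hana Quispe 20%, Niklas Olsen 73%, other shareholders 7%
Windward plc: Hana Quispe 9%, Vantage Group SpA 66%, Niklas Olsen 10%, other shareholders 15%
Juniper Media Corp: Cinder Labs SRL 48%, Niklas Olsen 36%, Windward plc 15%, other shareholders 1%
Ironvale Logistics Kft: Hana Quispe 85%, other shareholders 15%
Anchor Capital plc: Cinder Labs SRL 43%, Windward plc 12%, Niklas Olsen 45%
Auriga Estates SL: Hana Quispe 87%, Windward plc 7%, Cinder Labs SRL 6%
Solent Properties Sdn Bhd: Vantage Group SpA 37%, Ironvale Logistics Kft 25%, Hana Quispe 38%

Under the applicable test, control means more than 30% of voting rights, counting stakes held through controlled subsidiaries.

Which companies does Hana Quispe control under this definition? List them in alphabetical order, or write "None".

Auriga Estates SL, Ironvale Logistics Kft, Solent Properties Sdn Bhd, Vantage Group SpA, Windward plc

Hana holds 49% of Vantage, so Hana controls Vantage.
Hana and Vantage together hold 9% + 66% = 75% of Windward, so Hana controls Windward.
Hana holds 85% of Ironvale, so Hana controls Ironvale.
Hana and Windward together hold 87% + 7% = 94% of Auriga, so Hana controls Auriga.
Vantage and Ironvale and Hana together hold 37% + 25% + 38% = 100% of Solent, so Hana controls Solent.
No other company's threshold is met.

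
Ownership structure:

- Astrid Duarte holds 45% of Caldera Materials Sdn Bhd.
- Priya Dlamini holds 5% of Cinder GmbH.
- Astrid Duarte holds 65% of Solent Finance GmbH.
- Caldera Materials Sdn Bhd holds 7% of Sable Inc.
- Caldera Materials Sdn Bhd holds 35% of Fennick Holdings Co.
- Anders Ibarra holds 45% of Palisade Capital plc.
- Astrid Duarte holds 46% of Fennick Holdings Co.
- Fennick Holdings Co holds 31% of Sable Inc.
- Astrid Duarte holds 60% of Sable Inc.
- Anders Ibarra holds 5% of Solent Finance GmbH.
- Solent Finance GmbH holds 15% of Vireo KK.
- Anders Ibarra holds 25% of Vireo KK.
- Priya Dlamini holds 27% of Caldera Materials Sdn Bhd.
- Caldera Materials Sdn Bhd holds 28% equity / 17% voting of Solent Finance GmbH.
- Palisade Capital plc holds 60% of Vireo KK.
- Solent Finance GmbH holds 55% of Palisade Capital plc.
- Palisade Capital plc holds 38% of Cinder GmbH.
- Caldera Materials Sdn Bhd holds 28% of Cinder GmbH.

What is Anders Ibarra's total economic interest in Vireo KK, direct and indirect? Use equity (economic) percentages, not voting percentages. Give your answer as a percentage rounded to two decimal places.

54.40%

Anders reaches Vireo along 4 paths.
Via Solent → Palisade: 5% × 55% × 60% = 1.65%.
Via Palisade: 45% × 60% = 27%.
Via Solent: 5% × 15% = 0.75%.
Direct stake: 25% = 25%.
Total: 1.65% + 27% + 0.75% + 25% = 54.4%.
Rounded: 54.40%.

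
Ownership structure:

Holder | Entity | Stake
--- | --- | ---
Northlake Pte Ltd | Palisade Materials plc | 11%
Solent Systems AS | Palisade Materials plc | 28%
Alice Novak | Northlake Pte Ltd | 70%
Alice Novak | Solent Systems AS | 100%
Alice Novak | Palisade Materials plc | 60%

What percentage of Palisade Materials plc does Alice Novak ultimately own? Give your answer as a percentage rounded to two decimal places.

95.70%

Alice reaches Palisade along 3 paths.
Direct stake: 60% = 60%.
Via Solent: 100% × 28% = 28%.
Via Northlake: 70% × 11% = 7.7%.
Total: 60% + 28% + 7.7% = 95.7%.
Rounded: 95.70%.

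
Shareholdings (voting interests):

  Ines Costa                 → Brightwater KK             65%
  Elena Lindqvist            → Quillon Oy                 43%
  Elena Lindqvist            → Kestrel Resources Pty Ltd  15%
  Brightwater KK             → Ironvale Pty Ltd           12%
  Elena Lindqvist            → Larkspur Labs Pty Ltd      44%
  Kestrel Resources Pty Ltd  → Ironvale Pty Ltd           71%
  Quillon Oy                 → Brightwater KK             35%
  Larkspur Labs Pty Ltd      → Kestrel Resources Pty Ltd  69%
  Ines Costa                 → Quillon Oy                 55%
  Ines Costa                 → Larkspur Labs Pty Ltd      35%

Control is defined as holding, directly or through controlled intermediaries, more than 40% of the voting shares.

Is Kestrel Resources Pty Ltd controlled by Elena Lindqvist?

Yes

Elena holds 44% of Larkspur, so Elena controls Larkspur.
Elena and Larkspur together hold 15% + 69% = 84% of Kestrel, so Elena controls Kestrel.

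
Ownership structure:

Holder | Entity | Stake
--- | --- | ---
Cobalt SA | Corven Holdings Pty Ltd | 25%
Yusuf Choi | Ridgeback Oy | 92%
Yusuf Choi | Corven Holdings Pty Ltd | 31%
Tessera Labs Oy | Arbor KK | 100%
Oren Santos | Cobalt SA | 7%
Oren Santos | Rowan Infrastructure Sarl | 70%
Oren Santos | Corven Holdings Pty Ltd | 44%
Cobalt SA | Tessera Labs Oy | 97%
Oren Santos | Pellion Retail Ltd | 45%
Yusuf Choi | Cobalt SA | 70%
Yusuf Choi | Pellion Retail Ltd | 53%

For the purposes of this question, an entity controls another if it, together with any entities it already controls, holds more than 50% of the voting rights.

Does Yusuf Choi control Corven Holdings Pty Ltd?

Yes

Yusuf holds 70% of Cobalt, so Yusuf controls Cobalt.
Cobalt and Yusuf together hold 25% + 31% = 56% of Corven, so Yusuf controls Corven.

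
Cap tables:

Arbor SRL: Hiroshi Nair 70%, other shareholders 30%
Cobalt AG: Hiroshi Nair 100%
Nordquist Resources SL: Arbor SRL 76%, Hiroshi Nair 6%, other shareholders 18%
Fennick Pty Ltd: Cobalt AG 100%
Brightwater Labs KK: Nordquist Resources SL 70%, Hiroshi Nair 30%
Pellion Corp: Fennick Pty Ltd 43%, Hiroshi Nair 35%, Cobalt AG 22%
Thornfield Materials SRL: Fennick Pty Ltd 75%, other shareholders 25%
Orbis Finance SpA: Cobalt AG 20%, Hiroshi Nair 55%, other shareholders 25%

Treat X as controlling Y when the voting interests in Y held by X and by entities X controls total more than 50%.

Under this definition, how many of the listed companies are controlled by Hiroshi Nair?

Hiroshi holds 70% of Arbor, so Hiroshi controls Arbor.
Hiroshi holds 100% of Cobalt, so Hiroshi controls Cobalt.
Arbor and Hiroshi together hold 76% + 6% = 82% of Nordquist, so Hiroshi controls Nordquist.
Cobalt holds 100% of Fennick, so Hiroshi controls Fennick.
Nordquist and Hiroshi together hold 70% + 30% = 100% of Brightwater, so Hiroshi controls Brightwater.
Fennick and Hiroshi and Cobalt together hold 43% + 35% + 22% = 100% of Pellion, so Hiroshi controls Pellion.
Fennick holds 75% of Thornfield, so Hiroshi controls Thornfield.
Cobalt and Hiroshi together hold 20% + 55% = 75% of Orbis, so Hiroshi controls Orbis.
Hiroshi controls 8 companies.

8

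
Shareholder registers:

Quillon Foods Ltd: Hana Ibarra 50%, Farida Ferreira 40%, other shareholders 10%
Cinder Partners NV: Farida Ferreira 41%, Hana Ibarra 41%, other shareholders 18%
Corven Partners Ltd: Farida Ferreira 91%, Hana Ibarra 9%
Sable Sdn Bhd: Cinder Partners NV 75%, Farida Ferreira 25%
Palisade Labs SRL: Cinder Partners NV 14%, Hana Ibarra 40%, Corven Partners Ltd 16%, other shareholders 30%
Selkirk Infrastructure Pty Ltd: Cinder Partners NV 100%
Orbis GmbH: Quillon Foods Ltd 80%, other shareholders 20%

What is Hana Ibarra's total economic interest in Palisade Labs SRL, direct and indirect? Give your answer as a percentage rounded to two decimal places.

47.18%

Hana reaches Palisade along 3 paths.
Via Cinder: 41% × 14% = 5.74%.
Direct stake: 40% = 40%.
Via Corven: 9% × 16% = 1.44%.
Total: 5.74% + 40% + 1.44% = 47.18%.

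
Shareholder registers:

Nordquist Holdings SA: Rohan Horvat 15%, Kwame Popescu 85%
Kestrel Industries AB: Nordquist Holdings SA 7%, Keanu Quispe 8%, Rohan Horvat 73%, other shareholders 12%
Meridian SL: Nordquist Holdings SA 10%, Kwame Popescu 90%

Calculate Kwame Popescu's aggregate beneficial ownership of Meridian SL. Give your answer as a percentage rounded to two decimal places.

98.50%

Kwame reaches Meridian along 2 paths.
Via Nordquist: 85% × 10% = 8.5%.
Direct stake: 90% = 90%.
Total: 8.5% + 90% = 98.5%.
Rounded: 98.50%.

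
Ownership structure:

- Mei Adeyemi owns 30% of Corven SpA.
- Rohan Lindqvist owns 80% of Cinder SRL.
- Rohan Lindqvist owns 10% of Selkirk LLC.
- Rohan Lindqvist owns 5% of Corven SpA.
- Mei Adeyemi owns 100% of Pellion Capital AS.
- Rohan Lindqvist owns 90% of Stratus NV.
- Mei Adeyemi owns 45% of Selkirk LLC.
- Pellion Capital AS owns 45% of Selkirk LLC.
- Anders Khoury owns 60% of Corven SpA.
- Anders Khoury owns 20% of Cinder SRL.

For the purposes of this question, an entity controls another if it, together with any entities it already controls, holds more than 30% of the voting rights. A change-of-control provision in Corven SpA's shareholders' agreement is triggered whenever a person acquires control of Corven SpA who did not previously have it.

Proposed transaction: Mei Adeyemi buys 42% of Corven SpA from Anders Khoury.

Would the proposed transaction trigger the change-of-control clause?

The purchase adds only to Mei's holdings (Anders's stake shrinks), so Mei is the only person who could newly come to control Corven.
Mei holds 100% of Pellion, so Mei controls Pellion.
Pellion and Mei together hold 45% + 45% = 90% of Selkirk, so Mei controls Selkirk.
In Corven, Mei's side holds only 30%, not > 30%.
So before the transaction, Mei does not control Corven.
After the purchase, Mei's direct stake in Corven rises to 30% + 42% = 72%, and Anders's stake falls to 18%.
Mei holds 72% of Corven, so Mei controls Corven.
Mei did not control Corven before and does after, so the clause is triggered.

Yes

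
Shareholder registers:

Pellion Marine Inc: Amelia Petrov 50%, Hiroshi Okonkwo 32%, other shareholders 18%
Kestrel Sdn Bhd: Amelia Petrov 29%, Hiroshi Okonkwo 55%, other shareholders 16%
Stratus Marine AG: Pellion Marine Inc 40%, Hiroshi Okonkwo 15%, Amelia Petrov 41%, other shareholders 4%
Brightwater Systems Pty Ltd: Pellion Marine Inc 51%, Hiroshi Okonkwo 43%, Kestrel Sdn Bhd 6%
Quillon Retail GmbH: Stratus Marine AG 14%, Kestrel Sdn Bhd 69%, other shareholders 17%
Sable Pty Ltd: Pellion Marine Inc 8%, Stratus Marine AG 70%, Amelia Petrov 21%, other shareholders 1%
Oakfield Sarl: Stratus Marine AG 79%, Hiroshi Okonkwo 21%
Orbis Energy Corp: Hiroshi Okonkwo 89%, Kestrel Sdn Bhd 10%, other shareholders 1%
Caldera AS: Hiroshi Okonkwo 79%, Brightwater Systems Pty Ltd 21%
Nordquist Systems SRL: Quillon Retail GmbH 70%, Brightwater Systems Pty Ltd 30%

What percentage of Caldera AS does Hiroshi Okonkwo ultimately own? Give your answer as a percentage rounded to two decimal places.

92.15%

Hiroshi reaches Caldera along 4 paths.
Direct stake: 79% = 79%.
Via Pellion → Brightwater: 32% × 51% × 21% = 3.4272%.
Via Brightwater: 43% × 21% = 9.03%.
Via Kestrel → Brightwater: 55% × 6% × 21% = 0.693%.
Total: 79% + 3.4272% + 9.03% + 0.693% = 92.1502%.
Rounded: 92.15%.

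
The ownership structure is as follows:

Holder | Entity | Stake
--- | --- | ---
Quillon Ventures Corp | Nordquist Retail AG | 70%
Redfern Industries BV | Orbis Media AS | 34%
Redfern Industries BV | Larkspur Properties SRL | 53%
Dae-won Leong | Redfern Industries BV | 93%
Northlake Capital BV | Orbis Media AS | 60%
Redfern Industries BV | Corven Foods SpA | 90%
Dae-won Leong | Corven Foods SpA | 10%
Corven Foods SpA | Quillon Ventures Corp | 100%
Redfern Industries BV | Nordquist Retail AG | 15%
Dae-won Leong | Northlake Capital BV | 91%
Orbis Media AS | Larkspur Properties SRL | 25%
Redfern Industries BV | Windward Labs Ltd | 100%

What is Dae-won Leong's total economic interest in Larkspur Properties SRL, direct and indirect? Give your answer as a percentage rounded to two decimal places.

Dae-won reaches Larkspur along 3 paths.
Via Northlake → Orbis: 91% × 60% × 25% = 13.65%.
Via Redfern → Orbis: 93% × 34% × 25% = 7.905%.
Via Redfern: 93% × 53% = 49.29%.
Total: 13.65% + 7.905% + 49.29% = 70.845%.
Rounded: 70.85%.

70.85%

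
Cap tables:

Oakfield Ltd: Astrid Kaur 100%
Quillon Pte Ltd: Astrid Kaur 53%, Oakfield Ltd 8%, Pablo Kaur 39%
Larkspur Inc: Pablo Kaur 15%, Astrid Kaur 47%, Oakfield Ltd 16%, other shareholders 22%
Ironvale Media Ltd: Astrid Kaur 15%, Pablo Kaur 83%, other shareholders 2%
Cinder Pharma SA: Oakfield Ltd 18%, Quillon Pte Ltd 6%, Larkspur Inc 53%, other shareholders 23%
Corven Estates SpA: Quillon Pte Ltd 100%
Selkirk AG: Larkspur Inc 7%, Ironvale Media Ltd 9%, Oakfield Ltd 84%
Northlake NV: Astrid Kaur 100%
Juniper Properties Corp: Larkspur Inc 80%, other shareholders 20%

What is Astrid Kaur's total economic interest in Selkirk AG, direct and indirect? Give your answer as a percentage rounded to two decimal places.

Astrid reaches Selkirk along 4 paths.
Via Larkspur: 47% × 7% = 3.29%.
Via Oakfield → Larkspur: 100% × 16% × 7% = 1.12%.
Via Ironvale: 15% × 9% = 1.35%.
Via Oakfield: 100% × 84% = 84%.
Total: 3.29% + 1.12% + 1.35% + 84% = 89.76%.

89.76%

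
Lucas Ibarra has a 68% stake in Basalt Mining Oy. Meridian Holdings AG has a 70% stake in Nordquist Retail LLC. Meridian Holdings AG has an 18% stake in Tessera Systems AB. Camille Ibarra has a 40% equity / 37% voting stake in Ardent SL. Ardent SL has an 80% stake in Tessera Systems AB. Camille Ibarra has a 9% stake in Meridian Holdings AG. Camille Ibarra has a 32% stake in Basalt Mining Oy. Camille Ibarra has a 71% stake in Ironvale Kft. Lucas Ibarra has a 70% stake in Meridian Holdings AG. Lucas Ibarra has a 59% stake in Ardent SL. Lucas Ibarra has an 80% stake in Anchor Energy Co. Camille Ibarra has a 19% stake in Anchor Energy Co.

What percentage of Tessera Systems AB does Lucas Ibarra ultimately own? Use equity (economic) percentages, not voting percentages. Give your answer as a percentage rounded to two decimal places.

Lucas reaches Tessera along 2 paths.
Via Ardent: 59% × 80% = 47.2%.
Via Meridian: 70% × 18% = 12.6%.
Total: 47.2% + 12.6% = 59.8%.
Rounded: 59.80%.

59.80%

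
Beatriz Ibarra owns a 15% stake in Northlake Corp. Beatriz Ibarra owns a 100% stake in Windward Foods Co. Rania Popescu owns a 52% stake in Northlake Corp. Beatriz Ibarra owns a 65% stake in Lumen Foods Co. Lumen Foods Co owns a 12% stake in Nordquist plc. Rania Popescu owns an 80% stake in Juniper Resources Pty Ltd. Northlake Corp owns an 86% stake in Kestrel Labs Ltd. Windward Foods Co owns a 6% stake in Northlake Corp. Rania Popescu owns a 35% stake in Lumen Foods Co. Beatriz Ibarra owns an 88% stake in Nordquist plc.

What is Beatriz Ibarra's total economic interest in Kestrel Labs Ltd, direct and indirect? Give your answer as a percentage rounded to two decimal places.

Beatriz reaches Kestrel along 2 paths.
Via Northlake: 15% × 86% = 12.9%.
Via Windward → Northlake: 100% × 6% × 86% = 5.16%.
Total: 12.9% + 5.16% = 18.06%.

18.06%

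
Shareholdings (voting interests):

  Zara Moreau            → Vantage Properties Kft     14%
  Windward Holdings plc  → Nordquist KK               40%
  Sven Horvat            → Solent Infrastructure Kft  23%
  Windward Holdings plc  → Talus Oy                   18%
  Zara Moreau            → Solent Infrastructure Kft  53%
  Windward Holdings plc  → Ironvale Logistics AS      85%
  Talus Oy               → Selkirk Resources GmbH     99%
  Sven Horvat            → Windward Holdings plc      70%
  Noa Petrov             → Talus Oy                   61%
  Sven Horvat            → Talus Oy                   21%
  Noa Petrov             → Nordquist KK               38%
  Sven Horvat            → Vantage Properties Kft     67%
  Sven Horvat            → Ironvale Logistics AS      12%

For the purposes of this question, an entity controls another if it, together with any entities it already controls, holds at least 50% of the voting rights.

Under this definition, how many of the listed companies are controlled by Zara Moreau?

Zara holds 53% of Solent, so Zara controls Solent.
No other company's threshold is met.
Zara controls 1 company.

1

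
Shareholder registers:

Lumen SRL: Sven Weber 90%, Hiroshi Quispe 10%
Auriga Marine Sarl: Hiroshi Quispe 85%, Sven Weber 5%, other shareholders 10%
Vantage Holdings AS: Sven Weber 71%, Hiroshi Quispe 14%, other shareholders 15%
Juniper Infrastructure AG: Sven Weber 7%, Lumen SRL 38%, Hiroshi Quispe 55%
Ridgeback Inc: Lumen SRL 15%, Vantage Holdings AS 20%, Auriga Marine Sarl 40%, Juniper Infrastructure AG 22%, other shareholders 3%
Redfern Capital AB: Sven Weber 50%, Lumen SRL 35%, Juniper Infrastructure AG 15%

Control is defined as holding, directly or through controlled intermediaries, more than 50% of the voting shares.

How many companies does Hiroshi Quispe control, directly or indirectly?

3

Hiroshi holds 85% of Auriga, so Hiroshi controls Auriga.
Hiroshi holds 55% of Juniper, so Hiroshi controls Juniper.
Auriga and Juniper together hold 40% + 22% = 62% of Ridgeback, so Hiroshi controls Ridgeback.
No other company's threshold is met.
Hiroshi controls 3 companies.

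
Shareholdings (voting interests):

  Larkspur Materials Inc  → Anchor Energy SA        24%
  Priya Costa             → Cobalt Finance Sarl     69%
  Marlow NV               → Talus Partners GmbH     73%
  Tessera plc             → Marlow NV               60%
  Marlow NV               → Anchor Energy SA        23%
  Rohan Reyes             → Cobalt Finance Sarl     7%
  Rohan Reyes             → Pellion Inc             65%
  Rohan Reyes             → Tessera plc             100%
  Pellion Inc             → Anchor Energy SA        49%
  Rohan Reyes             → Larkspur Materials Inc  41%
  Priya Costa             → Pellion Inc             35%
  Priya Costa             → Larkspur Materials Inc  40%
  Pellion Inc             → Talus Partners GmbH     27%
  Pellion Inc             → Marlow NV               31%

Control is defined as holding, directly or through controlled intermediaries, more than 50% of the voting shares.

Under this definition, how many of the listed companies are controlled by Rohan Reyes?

Rohan holds 65% of Pellion, so Rohan controls Pellion.
Rohan holds 100% of Tessera, so Rohan controls Tessera.
Tessera and Pellion together hold 60% + 31% = 91% of Marlow, so Rohan controls Marlow.
Marlow and Pellion together hold 73% + 27% = 100% of Talus, so Rohan controls Talus.
Pellion and Marlow together hold 49% + 23% = 72% of Anchor, so Rohan controls Anchor.
No other company's threshold is met.
Rohan controls 5 companies.

5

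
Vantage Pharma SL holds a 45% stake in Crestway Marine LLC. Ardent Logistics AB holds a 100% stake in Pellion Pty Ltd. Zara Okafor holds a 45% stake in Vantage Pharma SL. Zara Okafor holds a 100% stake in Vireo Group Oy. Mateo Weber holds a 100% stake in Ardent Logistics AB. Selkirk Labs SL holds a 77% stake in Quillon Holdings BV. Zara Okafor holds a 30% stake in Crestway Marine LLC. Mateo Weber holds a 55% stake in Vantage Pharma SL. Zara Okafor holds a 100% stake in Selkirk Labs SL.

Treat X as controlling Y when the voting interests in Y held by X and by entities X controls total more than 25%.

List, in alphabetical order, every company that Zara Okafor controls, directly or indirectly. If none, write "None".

Crestway Marine LLC, Quillon Holdings BV, Selkirk Labs SL, Vantage Pharma SL, Vireo Group Oy

Zara holds 100% of Vireo, so Zara controls Vireo.
Zara holds 45% of Vantage, so Zara controls Vantage.
Zara holds 100% of Selkirk, so Zara controls Selkirk.
Zara and Vantage together hold 30% + 45% = 75% of Crestway, so Zara controls Crestway.
Selkirk holds 77% of Quillon, so Zara controls Quillon.
No other company's threshold is met.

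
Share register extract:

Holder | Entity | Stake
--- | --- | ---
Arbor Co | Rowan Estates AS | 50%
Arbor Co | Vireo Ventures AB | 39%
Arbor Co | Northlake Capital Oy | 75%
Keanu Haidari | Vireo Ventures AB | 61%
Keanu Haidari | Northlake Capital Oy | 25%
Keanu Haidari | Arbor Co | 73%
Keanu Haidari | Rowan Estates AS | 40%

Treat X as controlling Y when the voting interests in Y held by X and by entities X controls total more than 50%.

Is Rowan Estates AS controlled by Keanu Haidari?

Yes

Keanu holds 73% of Arbor, so Keanu controls Arbor.
Keanu and Arbor together hold 40% + 50% = 90% of Rowan, so Keanu controls Rowan.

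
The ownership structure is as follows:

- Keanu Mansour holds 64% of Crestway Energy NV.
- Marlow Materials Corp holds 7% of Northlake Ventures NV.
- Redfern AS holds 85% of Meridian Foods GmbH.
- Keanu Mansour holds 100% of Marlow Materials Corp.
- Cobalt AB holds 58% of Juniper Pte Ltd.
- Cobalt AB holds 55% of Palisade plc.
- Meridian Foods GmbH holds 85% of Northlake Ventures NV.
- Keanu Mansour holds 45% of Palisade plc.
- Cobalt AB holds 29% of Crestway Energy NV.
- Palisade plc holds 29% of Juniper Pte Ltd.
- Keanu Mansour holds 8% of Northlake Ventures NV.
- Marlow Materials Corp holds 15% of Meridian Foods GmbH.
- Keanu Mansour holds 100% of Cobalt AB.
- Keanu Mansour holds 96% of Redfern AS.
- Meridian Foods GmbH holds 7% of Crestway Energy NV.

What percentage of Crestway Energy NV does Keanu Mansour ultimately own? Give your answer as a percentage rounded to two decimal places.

Keanu reaches Crestway along 4 paths.
Direct stake: 64% = 64%.
Via Marlow → Meridian: 100% × 15% × 7% = 1.05%.
Via Redfern → Meridian: 96% × 85% × 7% = 5.712%.
Via Cobalt: 100% × 29% = 29%.
Total: 64% + 1.05% + 5.712% + 29% = 99.762%.
Rounded: 99.76%.

99.76%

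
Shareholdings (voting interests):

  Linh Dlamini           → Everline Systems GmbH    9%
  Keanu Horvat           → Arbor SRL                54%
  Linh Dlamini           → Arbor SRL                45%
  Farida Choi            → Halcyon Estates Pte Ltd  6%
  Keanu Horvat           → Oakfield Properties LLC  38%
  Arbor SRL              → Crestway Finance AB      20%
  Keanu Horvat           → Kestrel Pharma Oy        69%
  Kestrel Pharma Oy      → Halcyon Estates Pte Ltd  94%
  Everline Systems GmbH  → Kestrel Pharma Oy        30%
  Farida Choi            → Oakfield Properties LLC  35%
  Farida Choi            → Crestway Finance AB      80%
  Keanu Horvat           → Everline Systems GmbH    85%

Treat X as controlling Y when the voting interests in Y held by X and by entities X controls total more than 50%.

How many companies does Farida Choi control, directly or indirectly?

Farida holds 80% of Crestway, so Farida controls Crestway.
No other company's threshold is met.
Farida controls 1 company.

1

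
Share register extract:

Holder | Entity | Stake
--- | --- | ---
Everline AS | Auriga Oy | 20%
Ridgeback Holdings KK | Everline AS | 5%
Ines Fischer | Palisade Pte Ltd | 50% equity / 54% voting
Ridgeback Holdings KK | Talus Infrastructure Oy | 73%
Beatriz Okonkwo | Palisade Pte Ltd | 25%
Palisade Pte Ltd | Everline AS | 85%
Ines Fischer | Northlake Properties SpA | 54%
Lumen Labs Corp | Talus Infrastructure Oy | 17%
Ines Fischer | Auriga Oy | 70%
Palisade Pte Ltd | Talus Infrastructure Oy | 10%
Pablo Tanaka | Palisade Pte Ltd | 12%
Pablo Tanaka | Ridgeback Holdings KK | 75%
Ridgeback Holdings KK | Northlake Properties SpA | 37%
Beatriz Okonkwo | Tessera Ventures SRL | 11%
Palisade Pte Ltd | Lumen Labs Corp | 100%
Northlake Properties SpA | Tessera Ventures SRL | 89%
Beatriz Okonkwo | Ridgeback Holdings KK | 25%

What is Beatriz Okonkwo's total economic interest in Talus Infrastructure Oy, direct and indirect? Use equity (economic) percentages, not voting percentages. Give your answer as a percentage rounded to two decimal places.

Beatriz reaches Talus along 3 paths.
Via Palisade → Lumen: 25% × 100% × 17% = 4.25%.
Via Ridgeback: 25% × 73% = 18.25%.
Via Palisade: 25% × 10% = 2.5%.
Total: 4.25% + 18.25% + 2.5% = 25%.
Rounded: 25.00%.

25.00%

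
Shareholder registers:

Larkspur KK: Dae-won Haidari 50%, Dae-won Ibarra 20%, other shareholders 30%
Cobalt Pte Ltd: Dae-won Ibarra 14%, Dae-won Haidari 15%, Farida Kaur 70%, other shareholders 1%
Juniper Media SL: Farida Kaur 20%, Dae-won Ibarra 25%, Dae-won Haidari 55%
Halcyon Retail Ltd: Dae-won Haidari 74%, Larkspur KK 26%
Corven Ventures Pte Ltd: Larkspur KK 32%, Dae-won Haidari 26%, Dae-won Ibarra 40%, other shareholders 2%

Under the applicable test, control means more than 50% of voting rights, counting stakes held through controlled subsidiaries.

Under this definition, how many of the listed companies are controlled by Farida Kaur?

Farida holds 70% of Cobalt, so Farida controls Cobalt.
No other company's threshold is met.
Farida controls 1 company.

1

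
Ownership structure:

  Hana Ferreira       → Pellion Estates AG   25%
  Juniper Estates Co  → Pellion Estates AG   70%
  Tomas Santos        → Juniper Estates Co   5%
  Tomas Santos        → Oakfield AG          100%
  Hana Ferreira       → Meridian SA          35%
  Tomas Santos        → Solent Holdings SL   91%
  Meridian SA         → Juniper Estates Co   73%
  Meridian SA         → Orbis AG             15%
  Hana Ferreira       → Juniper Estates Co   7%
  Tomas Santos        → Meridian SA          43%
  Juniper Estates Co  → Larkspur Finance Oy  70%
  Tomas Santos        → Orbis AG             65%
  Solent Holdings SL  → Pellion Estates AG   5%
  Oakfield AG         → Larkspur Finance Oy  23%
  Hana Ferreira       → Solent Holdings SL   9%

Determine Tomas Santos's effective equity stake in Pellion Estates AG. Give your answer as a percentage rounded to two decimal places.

30.02%

Tomas reaches Pellion along 3 paths.
Via Solent: 91% × 5% = 4.55%.
Via Meridian → Juniper: 43% × 73% × 70% = 21.973%.
Via Juniper: 5% × 70% = 3.5%.
Total: 4.55% + 21.973% + 3.5% = 30.023%.
Rounded: 30.02%.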